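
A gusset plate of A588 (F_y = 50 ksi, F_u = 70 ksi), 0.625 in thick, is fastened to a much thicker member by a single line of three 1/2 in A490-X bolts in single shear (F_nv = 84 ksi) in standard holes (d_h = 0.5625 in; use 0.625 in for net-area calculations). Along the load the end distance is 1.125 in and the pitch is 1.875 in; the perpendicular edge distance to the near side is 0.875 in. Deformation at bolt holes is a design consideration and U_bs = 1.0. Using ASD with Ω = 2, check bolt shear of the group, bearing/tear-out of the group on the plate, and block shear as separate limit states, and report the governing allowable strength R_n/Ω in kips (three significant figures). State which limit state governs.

24.7 kips (bolt shear governs)

Bolt shear: A_b = π·0.5²/4 = 0.1963 in²; R_n = 84 × 0.1963 × 3 × 1 = 49.48 kips → 49.48 / 2 = 24.7 kips.
Bearing: edge l_c = 0.8438, r_n = 44.3 kips; interior l_c = 1.312, r_n = 52.5 kips; R_n = 44.3 + 2·52.5 = 149.3 kips → 74.6 kips.
Block shear: A_gv = 3.047, A_nv = 2.07, A_nt = 0.3516 in²; R_n = min(0.6F_uA_nv, 0.6F_yA_gv) + U_bs·F_u·A_nt = 111.6 kips → 55.8 kips.
Bolt shear governs: 24.7 kips.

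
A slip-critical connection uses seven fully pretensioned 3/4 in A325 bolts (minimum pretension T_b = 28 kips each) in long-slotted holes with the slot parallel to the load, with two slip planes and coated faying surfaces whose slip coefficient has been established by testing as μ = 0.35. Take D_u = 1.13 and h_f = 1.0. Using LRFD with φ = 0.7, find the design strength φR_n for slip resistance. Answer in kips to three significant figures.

R_n = μ · D_u · h_f · T_b · n_s · n_b = 0.35 × 1.13 × 1.0 × 28 × 2 × 7 = 155 kips.
Design strength φR_n = 0.7 × 155 = 109 kips.

109 kips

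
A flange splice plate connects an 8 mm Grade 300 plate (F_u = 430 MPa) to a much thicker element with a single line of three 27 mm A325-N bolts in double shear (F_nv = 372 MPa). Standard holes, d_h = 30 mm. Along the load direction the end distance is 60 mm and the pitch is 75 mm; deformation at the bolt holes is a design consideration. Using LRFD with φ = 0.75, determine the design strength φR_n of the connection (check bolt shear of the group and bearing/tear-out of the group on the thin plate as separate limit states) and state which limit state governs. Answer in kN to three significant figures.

418 kN (bearing governs)

Bolt shear: A_b = π·27²/4 = 572.6 mm²; R_n = 372 × 572.6 × 3 × 2 / 1000 = 1278 kN → 0.75 × 1278 = 958 kN.
Bearing (1.2 l_c t F_u ≤ 2.4 d t F_u): upper limit = 2.4·27·8·430 / 1000 = 222.9 kN.
  Edge l_c = 60 − 30/2 = 45 → r_n = 185.8 kN; interior l_c = 75 − 30 = 45 → r_n = 185.8 kN.
  R_n,bearing = 1·185.8 + 2·185.8 = 557.3 kN → 0.75 × 557.3 = 418 kN.
Bearing governs: 418 kN.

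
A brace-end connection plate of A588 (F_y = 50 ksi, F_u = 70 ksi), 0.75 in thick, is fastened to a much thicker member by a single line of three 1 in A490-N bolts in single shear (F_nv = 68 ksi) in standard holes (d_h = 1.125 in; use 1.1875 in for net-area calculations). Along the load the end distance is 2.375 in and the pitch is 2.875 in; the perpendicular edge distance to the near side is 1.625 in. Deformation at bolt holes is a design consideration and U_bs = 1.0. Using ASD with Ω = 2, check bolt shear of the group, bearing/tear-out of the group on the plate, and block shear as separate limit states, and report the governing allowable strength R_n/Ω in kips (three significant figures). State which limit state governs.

80.1 kips (bolt shear governs)

Bolt shear: A_b = π·1²/4 = 0.7854 in²; R_n = 68 × 0.7854 × 3 × 1 = 160.2 kips → 160.2 / 2 = 80.1 kips.
Bearing: edge l_c = 1.812, r_n = 114.2 kips; interior l_c = 1.75, r_n = 110.3 kips; R_n = 114.2 + 2·110.3 = 334.7 kips → 167 kips.
Block shear: A_gv = 6.094, A_nv = 3.867, A_nt = 0.7734 in²; R_n = min(0.6F_uA_nv, 0.6F_yA_gv) + U_bs·F_u·A_nt = 216.6 kips → 108 kips.
Bolt shear governs: 80.1 kips.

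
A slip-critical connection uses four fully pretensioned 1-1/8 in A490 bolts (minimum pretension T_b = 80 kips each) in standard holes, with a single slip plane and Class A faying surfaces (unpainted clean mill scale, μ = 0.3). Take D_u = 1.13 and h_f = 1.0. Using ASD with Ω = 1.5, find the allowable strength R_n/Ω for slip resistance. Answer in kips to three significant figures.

72.3 kips

R_n = μ · D_u · h_f · T_b · n_s · n_b = 0.3 × 1.13 × 1.0 × 80 × 1 × 4 = 108.5 kips.
Allowable strength R_n/Ω = 108.5 / 1.5 = 72.3 kips.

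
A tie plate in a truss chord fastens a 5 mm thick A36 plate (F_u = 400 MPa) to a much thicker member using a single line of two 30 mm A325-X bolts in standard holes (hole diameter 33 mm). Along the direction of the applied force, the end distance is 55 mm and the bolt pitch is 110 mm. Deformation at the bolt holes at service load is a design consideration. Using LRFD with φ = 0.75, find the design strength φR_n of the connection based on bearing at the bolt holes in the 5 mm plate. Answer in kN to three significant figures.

177 kN

Per bolt r_n = 1.2 l_c t F_u ≤ 2.4 d t F_u; upper limit = 2.4 × 30 × 5 × 400 / 1000 = 144 kN.
Edge bolt: l_c = 55 − 33/2 = 38.5 mm → 1.2 × 38.5 × 5 × 400 / 1000 = 92.4 → r_n = 92.4 kN.
Interior bolts: l_c = 110 − 33 = 77 mm → 1.2 × 77 × 5 × 400 / 1000 = 184.8 → r_n = 144 kN.
R_n = 1 × 92.4 + 1 × 144 = 236.4 kN.
Design strength φR_n = 0.75 × 236.4 = 177 kN.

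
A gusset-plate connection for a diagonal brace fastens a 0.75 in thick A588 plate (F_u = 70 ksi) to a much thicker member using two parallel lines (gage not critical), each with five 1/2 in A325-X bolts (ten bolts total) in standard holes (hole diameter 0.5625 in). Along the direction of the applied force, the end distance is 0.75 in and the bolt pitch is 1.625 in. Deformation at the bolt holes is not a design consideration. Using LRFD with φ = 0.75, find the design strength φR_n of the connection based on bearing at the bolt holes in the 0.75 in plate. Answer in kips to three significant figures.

Per bolt r_n = 1.5 l_c t F_u ≤ 3.0 d t F_u; upper limit = 3.0 × 0.5 × 0.75 × 70 = 78.75 kips.
Edge bolt: l_c = 0.75 − 0.5625/2 = 0.4688 in → 1.5 × 0.4688 × 0.75 × 70 = 36.91 → r_n = 36.91 kips.
Interior bolts: l_c = 1.625 − 0.5625 = 1.062 in → 1.5 × 1.062 × 0.75 × 70 = 83.67 → r_n = 78.75 kips.
R_n = 2 × 36.91 + 8 × 78.75 = 703.8 kips.
Design strength φR_n = 0.75 × 703.8 = 528 kips.

528 kips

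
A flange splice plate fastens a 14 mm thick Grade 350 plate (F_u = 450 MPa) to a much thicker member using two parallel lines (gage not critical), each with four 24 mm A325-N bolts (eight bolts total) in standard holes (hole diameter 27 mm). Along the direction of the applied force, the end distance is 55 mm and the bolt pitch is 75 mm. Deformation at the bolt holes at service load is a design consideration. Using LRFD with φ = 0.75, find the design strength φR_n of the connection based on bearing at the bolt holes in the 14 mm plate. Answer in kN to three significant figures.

2100 kN

Per bolt r_n = 1.2 l_c t F_u ≤ 2.4 d t F_u; upper limit = 2.4 × 24 × 14 × 450 / 1000 = 362.9 kN.
Edge bolt: l_c = 55 − 27/2 = 41.5 mm → 1.2 × 41.5 × 14 × 450 / 1000 = 313.7 → r_n = 313.7 kN.
Interior bolts: l_c = 75 − 27 = 48 mm → 1.2 × 48 × 14 × 450 / 1000 = 362.9 → r_n = 362.9 kN.
R_n = 2 × 313.7 + 6 × 362.9 = 2805 kN.
Design strength φR_n = 0.75 × 2805 = 2100 kN.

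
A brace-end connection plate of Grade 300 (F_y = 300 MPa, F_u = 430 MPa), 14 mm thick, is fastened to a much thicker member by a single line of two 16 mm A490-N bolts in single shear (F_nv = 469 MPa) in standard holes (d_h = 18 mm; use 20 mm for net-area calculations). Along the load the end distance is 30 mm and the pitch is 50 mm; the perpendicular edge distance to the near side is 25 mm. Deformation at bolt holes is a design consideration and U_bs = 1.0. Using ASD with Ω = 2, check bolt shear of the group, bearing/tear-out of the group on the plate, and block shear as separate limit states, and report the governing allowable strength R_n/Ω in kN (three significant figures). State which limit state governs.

94.3 kN (bolt shear governs)

Bolt shear: A_b = π·16²/4 = 201.1 mm²; R_n = 469 × 201.1 × 2 × 1 / 1000 = 188.6 kN → 188.6 / 2 = 94.3 kN.
Bearing: edge l_c = 21, r_n = 151.7 kN; interior l_c = 32, r_n = 231.2 kN; R_n = 151.7 + 1·231.2 = 382.9 kN → 191 kN.
Block shear: A_gv = 1120, A_nv = 700, A_nt = 210 mm²; R_n = min(0.6F_uA_nv, 0.6F_yA_gv) + U_bs·F_u·A_nt = 270.9 kN → 135 kN.
Bolt shear governs: 94.3 kN.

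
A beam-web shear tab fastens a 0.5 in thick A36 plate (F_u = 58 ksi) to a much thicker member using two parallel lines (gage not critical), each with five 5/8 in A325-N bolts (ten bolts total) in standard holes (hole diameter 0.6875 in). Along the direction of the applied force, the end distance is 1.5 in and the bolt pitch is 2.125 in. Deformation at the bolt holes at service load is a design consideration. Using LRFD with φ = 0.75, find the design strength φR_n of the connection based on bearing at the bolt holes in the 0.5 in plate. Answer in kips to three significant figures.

321 kips

Per bolt r_n = 1.2 l_c t F_u ≤ 2.4 d t F_u; upper limit = 2.4 × 0.625 × 0.5 × 58 = 43.5 kips.
Edge bolt: l_c = 1.5 − 0.6875/2 = 1.156 in → 1.2 × 1.156 × 0.5 × 58 = 40.24 → r_n = 40.24 kips.
Interior bolts: l_c = 2.125 − 0.6875 = 1.438 in → 1.2 × 1.438 × 0.5 × 58 = 50.02 → r_n = 43.5 kips.
R_n = 2 × 40.24 + 8 × 43.5 = 428.5 kips.
Design strength φR_n = 0.75 × 428.5 = 321 kips.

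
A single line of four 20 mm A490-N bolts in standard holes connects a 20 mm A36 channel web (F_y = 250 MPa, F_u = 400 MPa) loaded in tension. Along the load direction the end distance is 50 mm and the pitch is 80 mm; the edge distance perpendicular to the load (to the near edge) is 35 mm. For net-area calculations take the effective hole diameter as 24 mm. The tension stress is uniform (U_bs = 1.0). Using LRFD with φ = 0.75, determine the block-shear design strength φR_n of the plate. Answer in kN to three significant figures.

790 kN

Shear plane L_v = 50 + 3·80 = 290 mm; A_gv = 290 × 20 = 5800 mm².
A_nv = (290 − 3.5·24) × 20 = 4120 mm².
A_nt = (35 − 0.5·24) × 20 = 460 mm².
0.6 F_u A_nv = 988.8 kN; 0.6 F_y A_gv = 870 kN → shear yielding governs the shear term.
R_n = 870 + 1.0 × 400 × 460 / 1000 = 1054 kN.
Design strength φR_n = 0.75 × 1054 = 790 kN.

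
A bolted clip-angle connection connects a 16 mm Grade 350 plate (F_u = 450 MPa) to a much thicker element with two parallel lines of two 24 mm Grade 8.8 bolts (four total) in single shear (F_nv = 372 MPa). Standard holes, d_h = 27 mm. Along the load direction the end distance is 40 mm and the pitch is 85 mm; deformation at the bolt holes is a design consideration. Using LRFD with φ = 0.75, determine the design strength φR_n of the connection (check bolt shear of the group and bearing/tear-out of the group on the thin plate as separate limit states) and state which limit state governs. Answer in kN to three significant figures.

Bolt shear: A_b = π·24²/4 = 452.4 mm²; R_n = 372 × 452.4 × 4 × 1 / 1000 = 673.2 kN → 0.75 × 673.2 = 505 kN.
Bearing (1.2 l_c t F_u ≤ 2.4 d t F_u): upper limit = 2.4·24·16·450 / 1000 = 414.7 kN.
  Edge l_c = 40 − 27/2 = 26.5 → r_n = 229 kN; interior l_c = 85 − 27 = 58 → r_n = 414.7 kN.
  R_n,bearing = 2·229 + 2·414.7 = 1287 kN → 0.75 × 1287 = 966 kN.
Bolt shear governs: 505 kN.

505 kN (bolt shear governs)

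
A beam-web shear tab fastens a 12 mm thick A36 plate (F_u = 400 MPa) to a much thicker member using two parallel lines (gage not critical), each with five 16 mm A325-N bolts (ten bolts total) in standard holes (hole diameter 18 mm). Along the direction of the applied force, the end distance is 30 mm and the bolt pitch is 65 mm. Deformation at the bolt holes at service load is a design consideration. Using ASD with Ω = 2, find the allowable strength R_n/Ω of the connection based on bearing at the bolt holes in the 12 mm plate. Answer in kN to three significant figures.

858 kN

Per bolt r_n = 1.2 l_c t F_u ≤ 2.4 d t F_u; upper limit = 2.4 × 16 × 12 × 400 / 1000 = 184.3 kN.
Edge bolt: l_c = 30 − 18/2 = 21 mm → 1.2 × 21 × 12 × 400 / 1000 = 121 → r_n = 121 kN.
Interior bolts: l_c = 65 − 18 = 47 mm → 1.2 × 47 × 12 × 400 / 1000 = 270.7 → r_n = 184.3 kN.
R_n = 2 × 121 + 8 × 184.3 = 1716 kN.
Allowable strength R_n/Ω = 1716 / 2 = 858 kN.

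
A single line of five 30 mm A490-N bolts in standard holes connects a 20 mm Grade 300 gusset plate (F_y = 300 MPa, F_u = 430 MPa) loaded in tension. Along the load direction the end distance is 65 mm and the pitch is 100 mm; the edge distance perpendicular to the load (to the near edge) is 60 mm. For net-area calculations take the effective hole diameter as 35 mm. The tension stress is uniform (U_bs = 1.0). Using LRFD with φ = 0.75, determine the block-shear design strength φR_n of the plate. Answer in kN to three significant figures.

1460 kN

Shear plane L_v = 65 + 4·100 = 465 mm; A_gv = 465 × 20 = 9300 mm².
A_nv = (465 − 4.5·35) × 20 = 6150 mm².
A_nt = (60 − 0.5·35) × 20 = 850 mm².
0.6 F_u A_nv = 1587 kN; 0.6 F_y A_gv = 1674 kN → shear rupture governs the shear term.
R_n = 1587 + 1.0 × 430 × 850 / 1000 = 1952 kN.
Design strength φR_n = 0.75 × 1952 = 1460 kN.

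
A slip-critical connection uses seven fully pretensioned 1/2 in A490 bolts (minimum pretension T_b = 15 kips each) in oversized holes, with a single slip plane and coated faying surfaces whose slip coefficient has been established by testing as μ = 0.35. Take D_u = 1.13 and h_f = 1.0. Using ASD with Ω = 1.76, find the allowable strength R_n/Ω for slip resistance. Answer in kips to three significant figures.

R_n = μ · D_u · h_f · T_b · n_s · n_b = 0.35 × 1.13 × 1.0 × 15 × 1 × 7 = 41.53 kips.
Allowable strength R_n/Ω = 41.53 / 1.76 = 23.6 kips.

23.6 kips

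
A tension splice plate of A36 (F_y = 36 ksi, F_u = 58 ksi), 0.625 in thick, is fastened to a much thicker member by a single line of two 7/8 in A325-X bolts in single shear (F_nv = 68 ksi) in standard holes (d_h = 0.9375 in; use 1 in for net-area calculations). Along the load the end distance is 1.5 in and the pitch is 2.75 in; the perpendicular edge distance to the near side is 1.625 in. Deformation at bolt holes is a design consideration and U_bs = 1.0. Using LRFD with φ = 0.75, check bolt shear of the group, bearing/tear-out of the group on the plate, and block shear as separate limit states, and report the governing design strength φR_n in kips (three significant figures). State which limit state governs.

Bolt shear: A_b = π·0.875²/4 = 0.6013 in²; R_n = 68 × 0.6013 × 2 × 1 = 81.78 kips → 0.75 × 81.78 = 61.3 kips.
Bearing: edge l_c = 1.031, r_n = 44.86 kips; interior l_c = 1.812, r_n = 76.12 kips; R_n = 44.86 + 1·76.12 = 121 kips → 90.7 kips.
Block shear: A_gv = 2.656, A_nv = 1.719, A_nt = 0.7031 in²; R_n = min(0.6F_uA_nv, 0.6F_yA_gv) + U_bs·F_u·A_nt = 98.16 kips → 73.6 kips.
Bolt shear governs: 61.3 kips.

61.3 kips (bolt shear governs)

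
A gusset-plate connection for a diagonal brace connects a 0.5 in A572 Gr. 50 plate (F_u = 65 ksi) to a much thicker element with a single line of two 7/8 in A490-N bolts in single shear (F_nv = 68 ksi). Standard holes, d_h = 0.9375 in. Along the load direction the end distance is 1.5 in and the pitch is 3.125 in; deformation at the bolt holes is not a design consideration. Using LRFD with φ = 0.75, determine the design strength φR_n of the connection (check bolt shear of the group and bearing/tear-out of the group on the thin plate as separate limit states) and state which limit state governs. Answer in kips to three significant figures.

61.3 kips (bolt shear governs)

Bolt shear: A_b = π·0.875²/4 = 0.6013 in²; R_n = 68 × 0.6013 × 2 × 1 = 81.78 kips → 0.75 × 81.78 = 61.3 kips.
Bearing (1.5 l_c t F_u ≤ 3.0 d t F_u): upper limit = 3.0·0.875·0.5·65 = 85.31 kips.
  Edge l_c = 1.5 − 0.9375/2 = 1.031 → r_n = 50.27 kips; interior l_c = 3.125 − 0.9375 = 2.188 → r_n = 85.31 kips.
  R_n,bearing = 1·50.27 + 1·85.31 = 135.6 kips → 0.75 × 135.6 = 102 kips.
Bolt shear governs: 61.3 kips.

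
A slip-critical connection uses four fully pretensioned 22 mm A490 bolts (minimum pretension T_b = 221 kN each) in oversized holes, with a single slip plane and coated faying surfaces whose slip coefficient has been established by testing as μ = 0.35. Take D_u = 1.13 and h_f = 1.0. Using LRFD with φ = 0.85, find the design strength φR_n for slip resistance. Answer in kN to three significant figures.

R_n = μ · D_u · h_f · T_b · n_s · n_b = 0.35 × 1.13 × 1.0 × 221 × 1 × 4 = 349.6 kN.
Design strength φR_n = 0.85 × 349.6 = 297 kN.

297 kN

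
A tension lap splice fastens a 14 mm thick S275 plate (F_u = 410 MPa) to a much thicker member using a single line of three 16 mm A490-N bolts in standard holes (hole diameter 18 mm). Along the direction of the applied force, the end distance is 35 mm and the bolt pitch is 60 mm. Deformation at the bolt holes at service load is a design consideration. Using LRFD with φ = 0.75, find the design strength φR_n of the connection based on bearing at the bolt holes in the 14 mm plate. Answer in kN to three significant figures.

465 kN

Per bolt r_n = 1.2 l_c t F_u ≤ 2.4 d t F_u; upper limit = 2.4 × 16 × 14 × 410 / 1000 = 220.4 kN.
Edge bolt: l_c = 35 − 18/2 = 26 mm → 1.2 × 26 × 14 × 410 / 1000 = 179.1 → r_n = 179.1 kN.
Interior bolts: l_c = 60 − 18 = 42 mm → 1.2 × 42 × 14 × 410 / 1000 = 289.3 → r_n = 220.4 kN.
R_n = 1 × 179.1 + 2 × 220.4 = 619.9 kN.
Design strength φR_n = 0.75 × 619.9 = 465 kN.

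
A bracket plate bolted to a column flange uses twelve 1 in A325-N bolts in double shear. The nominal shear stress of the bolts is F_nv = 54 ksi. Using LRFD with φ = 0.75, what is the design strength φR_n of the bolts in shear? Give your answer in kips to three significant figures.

763 kips

A_b = π × 1² / 4 = 0.7854 in².
R_n = F_nv · A_b · n · n_s = 54 × 0.7854 × 12 × 2 = 1018 kips.
Design strength φR_n = 0.75 × 1018 = 763 kips.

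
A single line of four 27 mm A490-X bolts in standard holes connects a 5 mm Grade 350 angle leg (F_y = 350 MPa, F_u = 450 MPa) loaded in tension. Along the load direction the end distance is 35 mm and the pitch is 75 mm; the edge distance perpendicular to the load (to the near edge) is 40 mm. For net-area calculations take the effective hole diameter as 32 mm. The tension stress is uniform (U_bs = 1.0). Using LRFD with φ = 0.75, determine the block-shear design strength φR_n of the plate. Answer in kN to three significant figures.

190 kN

Shear plane L_v = 35 + 3·75 = 260 mm; A_gv = 260 × 5 = 1300 mm².
A_nv = (260 − 3.5·32) × 5 = 740 mm².
A_nt = (40 − 0.5·32) × 5 = 120 mm².
0.6 F_u A_nv = 199.8 kN; 0.6 F_y A_gv = 273 kN → shear rupture governs the shear term.
R_n = 199.8 + 1.0 × 450 × 120 / 1000 = 253.8 kN.
Design strength φR_n = 0.75 × 253.8 = 190 kN.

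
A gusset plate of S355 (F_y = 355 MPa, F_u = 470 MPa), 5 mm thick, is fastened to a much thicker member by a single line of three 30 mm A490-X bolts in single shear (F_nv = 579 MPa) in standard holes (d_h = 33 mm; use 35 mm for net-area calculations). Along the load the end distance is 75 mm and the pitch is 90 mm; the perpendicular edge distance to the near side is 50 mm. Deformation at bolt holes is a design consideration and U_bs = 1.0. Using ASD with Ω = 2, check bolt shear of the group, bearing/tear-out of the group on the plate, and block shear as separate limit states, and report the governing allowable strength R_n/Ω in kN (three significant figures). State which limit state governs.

Bolt shear: A_b = π·30²/4 = 706.9 mm²; R_n = 579 × 706.9 × 3 × 1 / 1000 = 1228 kN → 1228 / 2 = 614 kN.
Bearing: edge l_c = 58.5, r_n = 165 kN; interior l_c = 57, r_n = 160.7 kN; R_n = 165 + 2·160.7 = 486.4 kN → 243 kN.
Block shear: A_gv = 1275, A_nv = 837.5, A_nt = 162.5 mm²; R_n = min(0.6F_uA_nv, 0.6F_yA_gv) + U_bs·F_u·A_nt = 312.6 kN → 156 kN.
Block shear governs: 156 kN.

156 kN (block shear governs)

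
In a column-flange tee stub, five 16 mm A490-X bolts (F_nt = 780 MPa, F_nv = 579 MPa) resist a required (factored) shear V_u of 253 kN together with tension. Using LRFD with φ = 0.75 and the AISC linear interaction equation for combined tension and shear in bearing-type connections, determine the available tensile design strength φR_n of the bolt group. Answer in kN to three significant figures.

A_b = π·16²/4 = 201.1 mm²; f_rv = 253 × 1000 / (5 × 201.1) = 251.7 MPa.
F'_nt = 1.3 F_nt − (F_nt / φF_nv) f_rv = 1.3·780 − (780/(0.75·579))·251.7 = 562 MPa, capped at F_nt → F'_nt = 562 MPa.
R_n = F'_nt · A_b · n = 562 × 201.1 × 5 / 1000 = 564.9 kN.
Design strength φR_n = 0.75 × 564.9 = 424 kN.

424 kN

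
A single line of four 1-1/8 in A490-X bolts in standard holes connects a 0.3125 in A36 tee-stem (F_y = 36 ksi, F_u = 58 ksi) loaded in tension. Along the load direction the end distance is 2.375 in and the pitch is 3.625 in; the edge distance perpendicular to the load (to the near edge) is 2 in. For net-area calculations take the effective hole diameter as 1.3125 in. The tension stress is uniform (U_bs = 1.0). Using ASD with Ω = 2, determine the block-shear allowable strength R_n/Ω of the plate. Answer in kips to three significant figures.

56.9 kips

Shear plane L_v = 2.375 + 3·3.625 = 13.25 in; A_gv = 13.25 × 0.3125 = 4.141 in².
A_nv = (13.25 − 3.5·1.3125) × 0.3125 = 2.705 in².
A_nt = (2 − 0.5·1.3125) × 0.3125 = 0.4199 in².
0.6 F_u A_nv = 94.14 kips; 0.6 F_y A_gv = 89.44 kips → shear yielding governs the shear term.
R_n = 89.44 + 1.0 × 58 × 0.4199 = 113.8 kips.
Allowable strength R_n/Ω = 113.8 / 2 = 56.9 kips.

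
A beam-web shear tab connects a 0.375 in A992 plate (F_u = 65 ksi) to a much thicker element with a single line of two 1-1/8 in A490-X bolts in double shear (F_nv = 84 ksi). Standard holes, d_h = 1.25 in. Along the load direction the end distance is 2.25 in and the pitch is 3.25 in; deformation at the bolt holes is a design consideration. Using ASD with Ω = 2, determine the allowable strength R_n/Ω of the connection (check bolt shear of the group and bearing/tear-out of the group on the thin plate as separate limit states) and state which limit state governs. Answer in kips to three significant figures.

53 kips (bearing governs)

Bolt shear: A_b = π·1.125²/4 = 0.994 in²; R_n = 84 × 0.994 × 2 × 2 = 334 kips → 334 / 2 = 167 kips.
Bearing (1.2 l_c t F_u ≤ 2.4 d t F_u): upper limit = 2.4·1.125·0.375·65 = 65.81 kips.
  Edge l_c = 2.25 − 1.25/2 = 1.625 → r_n = 47.53 kips; interior l_c = 3.25 − 1.25 = 2 → r_n = 58.5 kips.
  R_n,bearing = 1·47.53 + 1·58.5 = 106 kips → 106 / 2 = 53 kips.
Bearing governs: 53 kips.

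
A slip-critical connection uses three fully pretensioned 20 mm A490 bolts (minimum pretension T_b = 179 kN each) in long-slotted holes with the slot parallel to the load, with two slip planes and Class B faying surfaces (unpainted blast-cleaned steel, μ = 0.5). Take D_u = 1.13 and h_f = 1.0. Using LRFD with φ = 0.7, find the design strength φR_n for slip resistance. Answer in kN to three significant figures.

R_n = μ · D_u · h_f · T_b · n_s · n_b = 0.5 × 1.13 × 1.0 × 179 × 2 × 3 = 606.8 kN.
Design strength φR_n = 0.7 × 606.8 = 425 kN.

425 kN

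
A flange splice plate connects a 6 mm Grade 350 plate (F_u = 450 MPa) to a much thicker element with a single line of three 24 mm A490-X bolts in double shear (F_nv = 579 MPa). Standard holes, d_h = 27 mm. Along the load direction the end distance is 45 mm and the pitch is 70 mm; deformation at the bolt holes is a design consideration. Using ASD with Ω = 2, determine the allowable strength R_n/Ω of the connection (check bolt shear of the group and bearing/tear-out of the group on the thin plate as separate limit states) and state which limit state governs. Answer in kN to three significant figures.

190 kN (bearing governs)

Bolt shear: A_b = π·24²/4 = 452.4 mm²; R_n = 579 × 452.4 × 3 × 2 / 1000 = 1572 kN → 1572 / 2 = 786 kN.
Bearing (1.2 l_c t F_u ≤ 2.4 d t F_u): upper limit = 2.4·24·6·450 / 1000 = 155.5 kN.
  Edge l_c = 45 − 27/2 = 31.5 → r_n = 102.1 kN; interior l_c = 70 − 27 = 43 → r_n = 139.3 kN.
  R_n,bearing = 1·102.1 + 2·139.3 = 380.7 kN → 380.7 / 2 = 190 kN.
Bearing governs: 190 kN.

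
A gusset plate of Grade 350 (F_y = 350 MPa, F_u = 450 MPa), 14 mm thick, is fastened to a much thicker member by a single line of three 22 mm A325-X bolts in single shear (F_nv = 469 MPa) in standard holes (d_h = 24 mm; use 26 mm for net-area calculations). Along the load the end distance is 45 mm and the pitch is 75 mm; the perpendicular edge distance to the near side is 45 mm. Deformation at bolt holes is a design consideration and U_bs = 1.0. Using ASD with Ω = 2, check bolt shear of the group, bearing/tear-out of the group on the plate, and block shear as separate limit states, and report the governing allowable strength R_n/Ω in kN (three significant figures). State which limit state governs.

267 kN (bolt shear governs)

Bolt shear: A_b = π·22²/4 = 380.1 mm²; R_n = 469 × 380.1 × 3 × 1 / 1000 = 534.8 kN → 534.8 / 2 = 267 kN.
Bearing: edge l_c = 33, r_n = 249.5 kN; interior l_c = 51, r_n = 332.6 kN; R_n = 249.5 + 2·332.6 = 914.8 kN → 457 kN.
Block shear: A_gv = 2730, A_nv = 1820, A_nt = 448 mm²; R_n = min(0.6F_uA_nv, 0.6F_yA_gv) + U_bs·F_u·A_nt = 693 kN → 346 kN.
Bolt shear governs: 267 kN.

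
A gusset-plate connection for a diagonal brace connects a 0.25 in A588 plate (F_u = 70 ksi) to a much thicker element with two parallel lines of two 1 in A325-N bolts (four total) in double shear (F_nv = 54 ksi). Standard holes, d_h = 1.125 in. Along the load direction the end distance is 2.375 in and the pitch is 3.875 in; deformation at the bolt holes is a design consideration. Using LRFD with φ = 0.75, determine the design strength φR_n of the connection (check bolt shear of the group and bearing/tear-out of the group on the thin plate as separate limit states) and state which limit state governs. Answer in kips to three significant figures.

120 kips (bearing governs)

Bolt shear: A_b = π·1²/4 = 0.7854 in²; R_n = 54 × 0.7854 × 4 × 2 = 339.3 kips → 0.75 × 339.3 = 254 kips.
Bearing (1.2 l_c t F_u ≤ 2.4 d t F_u): upper limit = 2.4·1·0.25·70 = 42 kips.
  Edge l_c = 2.375 − 1.125/2 = 1.812 → r_n = 38.06 kips; interior l_c = 3.875 − 1.125 = 2.75 → r_n = 42 kips.
  R_n,bearing = 2·38.06 + 2·42 = 160.1 kips → 0.75 × 160.1 = 120 kips.
Bearing governs: 120 kips.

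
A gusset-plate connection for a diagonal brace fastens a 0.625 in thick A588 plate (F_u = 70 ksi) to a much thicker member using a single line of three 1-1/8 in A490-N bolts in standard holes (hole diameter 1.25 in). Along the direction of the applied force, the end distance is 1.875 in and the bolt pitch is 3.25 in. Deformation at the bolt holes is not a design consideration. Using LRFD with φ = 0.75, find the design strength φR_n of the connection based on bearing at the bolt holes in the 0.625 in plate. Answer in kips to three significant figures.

Per bolt r_n = 1.5 l_c t F_u ≤ 3.0 d t F_u; upper limit = 3.0 × 1.125 × 0.625 × 70 = 147.7 kips.
Edge bolt: l_c = 1.875 − 1.25/2 = 1.25 in → 1.5 × 1.25 × 0.625 × 70 = 82.03 → r_n = 82.03 kips.
Interior bolts: l_c = 3.25 − 1.25 = 2 in → 1.5 × 2 × 0.625 × 70 = 131.2 → r_n = 131.2 kips.
R_n = 1 × 82.03 + 2 × 131.2 = 344.5 kips.
Design strength φR_n = 0.75 × 344.5 = 258 kips.

258 kips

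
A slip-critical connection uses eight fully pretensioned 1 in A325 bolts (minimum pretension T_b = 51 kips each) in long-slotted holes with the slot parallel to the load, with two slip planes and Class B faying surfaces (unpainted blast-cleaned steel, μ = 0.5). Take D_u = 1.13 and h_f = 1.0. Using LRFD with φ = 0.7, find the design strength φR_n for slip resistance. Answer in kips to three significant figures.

323 kips

R_n = μ · D_u · h_f · T_b · n_s · n_b = 0.5 × 1.13 × 1.0 × 51 × 2 × 8 = 461 kips.
Design strength φR_n = 0.7 × 461 = 323 kips.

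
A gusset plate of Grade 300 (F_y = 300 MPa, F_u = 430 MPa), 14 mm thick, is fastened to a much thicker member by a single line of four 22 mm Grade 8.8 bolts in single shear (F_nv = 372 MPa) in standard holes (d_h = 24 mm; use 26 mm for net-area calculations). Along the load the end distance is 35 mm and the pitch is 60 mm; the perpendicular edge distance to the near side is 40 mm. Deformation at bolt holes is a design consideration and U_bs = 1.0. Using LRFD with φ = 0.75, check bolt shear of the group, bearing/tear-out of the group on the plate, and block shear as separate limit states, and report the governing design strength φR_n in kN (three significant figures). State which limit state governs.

424 kN (bolt shear governs)

Bolt shear: A_b = π·22²/4 = 380.1 mm²; R_n = 372 × 380.1 × 4 × 1 / 1000 = 565.6 kN → 0.75 × 565.6 = 424 kN.
Bearing: edge l_c = 23, r_n = 166.2 kN; interior l_c = 36, r_n = 260.1 kN; R_n = 166.2 + 3·260.1 = 946.3 kN → 710 kN.
Block shear: A_gv = 3010, A_nv = 1736, A_nt = 378 mm²; R_n = min(0.6F_uA_nv, 0.6F_yA_gv) + U_bs·F_u·A_nt = 610.4 kN → 458 kN.
Bolt shear governs: 424 kN.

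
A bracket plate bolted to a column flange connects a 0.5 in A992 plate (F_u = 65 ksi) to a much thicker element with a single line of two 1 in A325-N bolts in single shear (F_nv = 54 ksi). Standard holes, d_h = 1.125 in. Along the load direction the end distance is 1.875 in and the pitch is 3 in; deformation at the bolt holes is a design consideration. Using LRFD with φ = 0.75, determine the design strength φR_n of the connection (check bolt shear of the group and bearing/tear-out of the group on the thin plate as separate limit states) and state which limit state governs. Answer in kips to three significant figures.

Bolt shear: A_b = π·1²/4 = 0.7854 in²; R_n = 54 × 0.7854 × 2 × 1 = 84.82 kips → 0.75 × 84.82 = 63.6 kips.
Bearing (1.2 l_c t F_u ≤ 2.4 d t F_u): upper limit = 2.4·1·0.5·65 = 78 kips.
  Edge l_c = 1.875 − 1.125/2 = 1.312 → r_n = 51.19 kips; interior l_c = 3 − 1.125 = 1.875 → r_n = 73.12 kips.
  R_n,bearing = 1·51.19 + 1·73.12 = 124.3 kips → 0.75 × 124.3 = 93.2 kips.
Bolt shear governs: 63.6 kips.

63.6 kips (bolt shear governs)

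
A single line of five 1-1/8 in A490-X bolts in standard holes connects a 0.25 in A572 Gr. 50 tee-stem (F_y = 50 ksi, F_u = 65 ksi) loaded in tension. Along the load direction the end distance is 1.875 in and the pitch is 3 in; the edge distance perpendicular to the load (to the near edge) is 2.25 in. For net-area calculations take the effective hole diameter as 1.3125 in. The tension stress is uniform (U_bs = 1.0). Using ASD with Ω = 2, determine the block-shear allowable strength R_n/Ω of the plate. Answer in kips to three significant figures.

Shear plane L_v = 1.875 + 4·3 = 13.88 in; A_gv = 13.88 × 0.25 = 3.469 in².
A_nv = (13.88 − 4.5·1.3125) × 0.25 = 1.992 in².
A_nt = (2.25 − 0.5·1.3125) × 0.25 = 0.3984 in².
0.6 F_u A_nv = 77.7 kips; 0.6 F_y A_gv = 104.1 kips → shear rupture governs the shear term.
R_n = 77.7 + 1.0 × 65 × 0.3984 = 103.6 kips.
Allowable strength R_n/Ω = 103.6 / 2 = 51.8 kips.

51.8 kips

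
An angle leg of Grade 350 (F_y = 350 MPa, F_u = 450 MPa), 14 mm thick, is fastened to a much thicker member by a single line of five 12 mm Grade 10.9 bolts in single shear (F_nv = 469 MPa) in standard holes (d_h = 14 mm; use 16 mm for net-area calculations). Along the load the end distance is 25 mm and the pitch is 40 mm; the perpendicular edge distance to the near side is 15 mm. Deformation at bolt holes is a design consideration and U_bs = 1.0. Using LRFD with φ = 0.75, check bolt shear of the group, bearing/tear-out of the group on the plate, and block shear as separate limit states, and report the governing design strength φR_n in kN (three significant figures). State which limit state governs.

199 kN (bolt shear governs)

Bolt shear: A_b = π·12²/4 = 113.1 mm²; R_n = 469 × 113.1 × 5 × 1 / 1000 = 265.2 kN → 0.75 × 265.2 = 199 kN.
Bearing: edge l_c = 18, r_n = 136.1 kN; interior l_c = 26, r_n = 181.4 kN; R_n = 136.1 + 4·181.4 = 861.8 kN → 646 kN.
Block shear: A_gv = 2590, A_nv = 1582, A_nt = 98 mm²; R_n = min(0.6F_uA_nv, 0.6F_yA_gv) + U_bs·F_u·A_nt = 471.2 kN → 353 kN.
Bolt shear governs: 199 kN.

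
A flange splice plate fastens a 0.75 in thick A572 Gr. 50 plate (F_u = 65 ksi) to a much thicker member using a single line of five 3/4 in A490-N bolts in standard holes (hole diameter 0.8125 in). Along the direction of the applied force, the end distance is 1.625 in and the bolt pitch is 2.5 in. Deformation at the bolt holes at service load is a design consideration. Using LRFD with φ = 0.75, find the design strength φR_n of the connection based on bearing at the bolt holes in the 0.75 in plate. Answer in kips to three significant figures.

Per bolt r_n = 1.2 l_c t F_u ≤ 2.4 d t F_u; upper limit = 2.4 × 0.75 × 0.75 × 65 = 87.75 kips.
Edge bolt: l_c = 1.625 − 0.8125/2 = 1.219 in → 1.2 × 1.219 × 0.75 × 65 = 71.3 → r_n = 71.3 kips.
Interior bolts: l_c = 2.5 − 0.8125 = 1.688 in → 1.2 × 1.688 × 0.75 × 65 = 98.72 → r_n = 87.75 kips.
R_n = 1 × 71.3 + 4 × 87.75 = 422.3 kips.
Design strength φR_n = 0.75 × 422.3 = 317 kips.

317 kips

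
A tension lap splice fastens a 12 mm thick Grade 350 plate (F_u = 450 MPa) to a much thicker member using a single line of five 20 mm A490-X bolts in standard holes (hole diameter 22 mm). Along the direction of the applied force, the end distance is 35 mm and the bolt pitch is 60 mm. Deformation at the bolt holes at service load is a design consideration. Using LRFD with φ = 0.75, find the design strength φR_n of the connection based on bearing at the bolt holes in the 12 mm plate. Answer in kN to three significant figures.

Per bolt r_n = 1.2 l_c t F_u ≤ 2.4 d t F_u; upper limit = 2.4 × 20 × 12 × 450 / 1000 = 259.2 kN.
Edge bolt: l_c = 35 − 22/2 = 24 mm → 1.2 × 24 × 12 × 450 / 1000 = 155.5 → r_n = 155.5 kN.
Interior bolts: l_c = 60 − 22 = 38 mm → 1.2 × 38 × 12 × 450 / 1000 = 246.2 → r_n = 246.2 kN.
R_n = 1 × 155.5 + 4 × 246.2 = 1140 kN.
Design strength φR_n = 0.75 × 1140 = 855 kN.

855 kN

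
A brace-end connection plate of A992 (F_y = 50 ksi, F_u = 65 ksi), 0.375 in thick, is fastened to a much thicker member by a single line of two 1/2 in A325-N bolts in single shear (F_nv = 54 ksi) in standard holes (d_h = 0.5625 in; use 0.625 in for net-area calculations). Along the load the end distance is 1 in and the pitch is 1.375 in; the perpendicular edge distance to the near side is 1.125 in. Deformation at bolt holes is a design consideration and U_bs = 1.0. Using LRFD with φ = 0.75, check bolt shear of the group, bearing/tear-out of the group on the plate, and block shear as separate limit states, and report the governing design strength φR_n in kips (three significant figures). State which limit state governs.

Bolt shear: A_b = π·0.5²/4 = 0.1963 in²; R_n = 54 × 0.1963 × 2 × 1 = 21.21 kips → 0.75 × 21.21 = 15.9 kips.
Bearing: edge l_c = 0.7188, r_n = 21.02 kips; interior l_c = 0.8125, r_n = 23.77 kips; R_n = 21.02 + 1·23.77 = 44.79 kips → 33.6 kips.
Block shear: A_gv = 0.8906, A_nv = 0.5391, A_nt = 0.3047 in²; R_n = min(0.6F_uA_nv, 0.6F_yA_gv) + U_bs·F_u·A_nt = 40.83 kips → 30.6 kips.
Bolt shear governs: 15.9 kips.

15.9 kips (bolt shear governs)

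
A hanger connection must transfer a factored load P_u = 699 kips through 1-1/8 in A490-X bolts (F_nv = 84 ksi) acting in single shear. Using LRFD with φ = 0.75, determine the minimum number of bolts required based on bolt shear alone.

12 bolts

A_b = π·1.125²/4 = 0.994 in².
Per-bolt design strength φR_n = 0.75 × 84 × 0.994 × 1 = 62.62 kips.
n ≥ 699 / 62.62 = 11.16 → use 12 bolts.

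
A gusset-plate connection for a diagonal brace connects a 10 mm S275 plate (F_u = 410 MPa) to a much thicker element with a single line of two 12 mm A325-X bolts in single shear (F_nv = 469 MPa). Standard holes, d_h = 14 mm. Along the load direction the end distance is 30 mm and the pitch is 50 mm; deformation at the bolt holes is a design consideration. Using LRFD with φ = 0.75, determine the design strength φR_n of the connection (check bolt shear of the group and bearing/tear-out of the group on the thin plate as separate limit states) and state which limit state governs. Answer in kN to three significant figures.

79.6 kN (bolt shear governs)

Bolt shear: A_b = π·12²/4 = 113.1 mm²; R_n = 469 × 113.1 × 2 × 1 / 1000 = 106.1 kN → 0.75 × 106.1 = 79.6 kN.
Bearing (1.2 l_c t F_u ≤ 2.4 d t F_u): upper limit = 2.4·12·10·410 / 1000 = 118.1 kN.
  Edge l_c = 30 − 14/2 = 23 → r_n = 113.2 kN; interior l_c = 50 − 14 = 36 → r_n = 118.1 kN.
  R_n,bearing = 1·113.2 + 1·118.1 = 231.2 kN → 0.75 × 231.2 = 173 kN.
Bolt shear governs: 79.6 kN.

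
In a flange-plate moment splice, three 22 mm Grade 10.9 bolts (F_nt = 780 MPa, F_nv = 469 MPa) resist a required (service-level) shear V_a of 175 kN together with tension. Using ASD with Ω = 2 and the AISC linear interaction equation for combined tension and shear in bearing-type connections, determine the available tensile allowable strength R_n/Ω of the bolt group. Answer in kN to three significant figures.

287 kN

A_b = π·22²/4 = 380.1 mm²; f_rv = 175 × 1000 / (3 × 380.1) = 153.5 MPa.
F'_nt = 1.3 F_nt − (Ω F_nt / F_nv) f_rv = 1.3·780 − (2·780/469)·153.5 = 503.6 MPa, capped at F_nt → F'_nt = 503.6 MPa.
R_n = F'_nt · A_b · n = 503.6 × 380.1 × 3 / 1000 = 574.3 kN.
Allowable strength R_n/Ω = 574.3 / 2 = 287 kN.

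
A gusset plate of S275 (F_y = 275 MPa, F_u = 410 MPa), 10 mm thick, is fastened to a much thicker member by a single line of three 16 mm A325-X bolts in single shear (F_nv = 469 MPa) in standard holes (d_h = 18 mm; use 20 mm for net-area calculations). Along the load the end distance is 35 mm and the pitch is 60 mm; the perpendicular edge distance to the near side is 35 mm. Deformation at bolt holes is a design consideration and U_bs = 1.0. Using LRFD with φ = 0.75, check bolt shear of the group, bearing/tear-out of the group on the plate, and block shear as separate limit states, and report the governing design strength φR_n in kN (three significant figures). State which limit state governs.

Bolt shear: A_b = π·16²/4 = 201.1 mm²; R_n = 469 × 201.1 × 3 × 1 / 1000 = 282.9 kN → 0.75 × 282.9 = 212 kN.
Bearing: edge l_c = 26, r_n = 127.9 kN; interior l_c = 42, r_n = 157.4 kN; R_n = 127.9 + 2·157.4 = 442.8 kN → 332 kN.
Block shear: A_gv = 1550, A_nv = 1050, A_nt = 250 mm²; R_n = min(0.6F_uA_nv, 0.6F_yA_gv) + U_bs·F_u·A_nt = 358.2 kN → 269 kN.
Bolt shear governs: 212 kN.

212 kN (bolt shear governs)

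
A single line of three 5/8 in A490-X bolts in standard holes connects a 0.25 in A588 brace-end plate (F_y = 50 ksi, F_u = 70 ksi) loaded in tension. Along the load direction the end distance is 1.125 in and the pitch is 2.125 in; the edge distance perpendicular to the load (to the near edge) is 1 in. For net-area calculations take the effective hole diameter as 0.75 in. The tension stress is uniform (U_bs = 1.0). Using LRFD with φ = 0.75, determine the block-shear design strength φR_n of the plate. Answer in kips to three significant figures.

Shear plane L_v = 1.125 + 2·2.125 = 5.375 in; A_gv = 5.375 × 0.25 = 1.344 in².
A_nv = (5.375 − 2.5·0.75) × 0.25 = 0.875 in².
A_nt = (1 − 0.5·0.75) × 0.25 = 0.1562 in².
0.6 F_u A_nv = 36.75 kips; 0.6 F_y A_gv = 40.31 kips → shear rupture governs the shear term.
R_n = 36.75 + 1.0 × 70 × 0.1562 = 47.69 kips.
Design strength φR_n = 0.75 × 47.69 = 35.8 kips.

35.8 kips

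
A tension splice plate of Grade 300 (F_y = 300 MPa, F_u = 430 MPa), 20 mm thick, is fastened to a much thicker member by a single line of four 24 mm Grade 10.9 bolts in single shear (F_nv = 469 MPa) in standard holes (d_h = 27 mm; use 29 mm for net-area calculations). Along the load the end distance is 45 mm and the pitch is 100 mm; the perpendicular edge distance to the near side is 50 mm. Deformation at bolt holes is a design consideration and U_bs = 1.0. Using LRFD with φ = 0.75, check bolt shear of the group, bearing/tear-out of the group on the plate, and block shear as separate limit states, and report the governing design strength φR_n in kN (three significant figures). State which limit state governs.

Bolt shear: A_b = π·24²/4 = 452.4 mm²; R_n = 469 × 452.4 × 4 × 1 / 1000 = 848.7 kN → 0.75 × 848.7 = 637 kN.
Bearing: edge l_c = 31.5, r_n = 325.1 kN; interior l_c = 73, r_n = 495.4 kN; R_n = 325.1 + 3·495.4 = 1811 kN → 1360 kN.
Block shear: A_gv = 6900, A_nv = 4870, A_nt = 710 mm²; R_n = min(0.6F_uA_nv, 0.6F_yA_gv) + U_bs·F_u·A_nt = 1547 kN → 1160 kN.
Bolt shear governs: 637 kN.

637 kN (bolt shear governs)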